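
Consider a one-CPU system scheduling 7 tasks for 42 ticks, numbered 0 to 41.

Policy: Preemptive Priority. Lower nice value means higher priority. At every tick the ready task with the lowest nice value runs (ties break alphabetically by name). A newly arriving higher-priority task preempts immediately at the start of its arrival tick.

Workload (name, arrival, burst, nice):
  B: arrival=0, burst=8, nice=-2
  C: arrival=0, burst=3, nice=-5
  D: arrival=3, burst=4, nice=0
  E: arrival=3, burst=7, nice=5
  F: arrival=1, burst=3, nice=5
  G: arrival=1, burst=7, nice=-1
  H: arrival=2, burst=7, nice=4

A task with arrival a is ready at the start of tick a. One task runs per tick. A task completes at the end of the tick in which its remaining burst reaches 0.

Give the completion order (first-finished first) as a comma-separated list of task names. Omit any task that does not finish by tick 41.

completion order = C, B, G, D, H, E, F

t=0: ready={B,C} → run C
t=1: ready={B,C,F,G} → run C
t=2: ready={B,C,F,G,H} → run C
t=3: ready={B,D,E,F,G,H} → run B
t=4: ready={B,D,E,F,G,H} → run B
t=5: ready={B,D,E,F,G,H} → run B
t=6: ready={B,D,E,F,G,H} → run B
t=7: ready={B,D,E,F,G,H} → run B
t=8: ready={B,D,E,F,G,H} → run B
t=9: ready={B,D,E,F,G,H} → run B
t=10: ready={B,D,E,F,G,H} → run B
t=11: ready={D,E,F,G,H} → run G
t=12: ready={D,E,F,G,H} → run G
t=13: ready={D,E,F,G,H} → run G
t=14: ready={D,E,F,G,H} → run G
t=15: ready={D,E,F,G,H} → run G
t=16: ready={D,E,F,G,H} → run G
t=17: ready={D,E,F,G,H} → run G
t=18: ready={D,E,F,H} → run D
t=19: ready={D,E,F,H} → run D
t=20: ready={D,E,F,H} → run D
t=21: ready={D,E,F,H} → run D
t=22: ready={E,F,H} → run H
t=23: ready={E,F,H} → run H
t=24: ready={E,F,H} → run H
t=25: ready={E,F,H} → run H
t=26: ready={E,F,H} → run H
t=27: ready={E,F,H} → run H
t=28: ready={E,F,H} → run H
t=29: ready={E,F} → run E
t=30: ready={E,F} → run E
t=31: ready={E,F} → run E
t=32: ready={E,F} → run E
t=33: ready={E,F} → run E
t=34: ready={E,F} → run E
t=35: ready={E,F} → run E
t=36: ready={F} → run F
t=37: ready={F} → run F
t=38: ready={F} → run F
t=39: (idle)
t=40: (idle)
t=41: (idle)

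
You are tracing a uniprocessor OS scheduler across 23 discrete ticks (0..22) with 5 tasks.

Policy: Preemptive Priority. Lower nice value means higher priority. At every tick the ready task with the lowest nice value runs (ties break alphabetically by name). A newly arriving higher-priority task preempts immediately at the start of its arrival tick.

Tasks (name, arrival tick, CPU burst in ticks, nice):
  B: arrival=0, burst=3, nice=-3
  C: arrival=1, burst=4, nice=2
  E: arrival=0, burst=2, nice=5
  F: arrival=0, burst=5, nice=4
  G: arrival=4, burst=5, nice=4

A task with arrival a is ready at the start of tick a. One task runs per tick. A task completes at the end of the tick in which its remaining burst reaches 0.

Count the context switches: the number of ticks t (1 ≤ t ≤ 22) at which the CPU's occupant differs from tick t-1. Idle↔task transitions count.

context switches = 5

t=0: ready={B,E,F} → run B
t=1: ready={B,C,E,F} → run B
t=2: ready={B,C,E,F} → run B
t=3: ready={C,E,F} → run C
t=4: ready={C,E,F,G} → run C
t=5: ready={C,E,F,G} → run C
t=6: ready={C,E,F,G} → run C
t=7: ready={E,F,G} → run F
t=8: ready={E,F,G} → run F
t=9: ready={E,F,G} → run F
t=10: ready={E,F,G} → run F
t=11: ready={E,F,G} → run F
t=12: ready={E,G} → run G
t=13: ready={E,G} → run G
t=14: ready={E,G} → run G
t=15: ready={E,G} → run G
t=16: ready={E,G} → run G
t=17: ready={E} → run E
t=18: ready={E} → run E
t=19: (idle)
t=20: (idle)
t=21: (idle)
t=22: (idle)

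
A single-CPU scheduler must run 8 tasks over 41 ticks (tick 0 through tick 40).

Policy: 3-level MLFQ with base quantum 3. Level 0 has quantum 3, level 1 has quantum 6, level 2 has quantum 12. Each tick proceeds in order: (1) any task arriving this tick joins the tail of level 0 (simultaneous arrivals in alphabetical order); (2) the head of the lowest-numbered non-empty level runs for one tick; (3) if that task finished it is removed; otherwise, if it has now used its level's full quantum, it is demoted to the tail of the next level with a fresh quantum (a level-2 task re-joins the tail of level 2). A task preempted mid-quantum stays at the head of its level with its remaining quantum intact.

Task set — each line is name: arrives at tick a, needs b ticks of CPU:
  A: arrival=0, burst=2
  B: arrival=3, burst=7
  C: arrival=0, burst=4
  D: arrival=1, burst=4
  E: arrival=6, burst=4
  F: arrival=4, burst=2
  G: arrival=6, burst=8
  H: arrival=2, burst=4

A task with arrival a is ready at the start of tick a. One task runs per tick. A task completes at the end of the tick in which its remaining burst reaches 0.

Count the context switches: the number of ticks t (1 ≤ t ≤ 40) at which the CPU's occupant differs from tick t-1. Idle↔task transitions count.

t=0: L0/L1/L2 = AC/-/- → run A
t=1: L0/L1/L2 = ACD/-/- → run A
t=2: L0/L1/L2 = CDH/-/- → run C
t=3: L0/L1/L2 = CDHB/-/- → run C
t=4: L0/L1/L2 = CDHBF/-/- → run C
t=5: L0/L1/L2 = DHBF/C/- → run D
t=6: L0/L1/L2 = DHBFEG/C/- → run D
t=7: L0/L1/L2 = DHBFEG/C/- → run D
t=8: L0/L1/L2 = HBFEG/CD/- → run H
t=9: L0/L1/L2 = HBFEG/CD/- → run H
t=10: L0/L1/L2 = HBFEG/CD/- → run H
t=11: L0/L1/L2 = BFEG/CDH/- → run B
t=12: L0/L1/L2 = BFEG/CDH/- → run B
t=13: L0/L1/L2 = BFEG/CDH/- → run B
t=14: L0/L1/L2 = FEG/CDHB/- → run F
t=15: L0/L1/L2 = FEG/CDHB/- → run F
t=16: L0/L1/L2 = EG/CDHB/- → run E
t=17: L0/L1/L2 = EG/CDHB/- → run E
t=18: L0/L1/L2 = EG/CDHB/- → run E
t=19: L0/L1/L2 = G/CDHBE/- → run G
t=20: L0/L1/L2 = G/CDHBE/- → run G
t=21: L0/L1/L2 = G/CDHBE/- → run G
t=22: L0/L1/L2 = -/CDHBEG/- → run C
t=23: L0/L1/L2 = -/DHBEG/- → run D
t=24: L0/L1/L2 = -/HBEG/- → run H
t=25: L0/L1/L2 = -/BEG/- → run B
t=26: L0/L1/L2 = -/BEG/- → run B
t=27: L0/L1/L2 = -/BEG/- → run B
t=28: L0/L1/L2 = -/BEG/- → run B
t=29: L0/L1/L2 = -/EG/- → run E
t=30: L0/L1/L2 = -/G/- → run G
t=31: L0/L1/L2 = -/G/- → run G
t=32: L0/L1/L2 = -/G/- → run G
t=33: L0/L1/L2 = -/G/- → run G
t=34: L0/L1/L2 = -/G/- → run G
t=35: (idle)
t=36: (idle)
t=37: (idle)
t=38: (idle)
t=39: (idle)
t=40: (idle)

context switches = 14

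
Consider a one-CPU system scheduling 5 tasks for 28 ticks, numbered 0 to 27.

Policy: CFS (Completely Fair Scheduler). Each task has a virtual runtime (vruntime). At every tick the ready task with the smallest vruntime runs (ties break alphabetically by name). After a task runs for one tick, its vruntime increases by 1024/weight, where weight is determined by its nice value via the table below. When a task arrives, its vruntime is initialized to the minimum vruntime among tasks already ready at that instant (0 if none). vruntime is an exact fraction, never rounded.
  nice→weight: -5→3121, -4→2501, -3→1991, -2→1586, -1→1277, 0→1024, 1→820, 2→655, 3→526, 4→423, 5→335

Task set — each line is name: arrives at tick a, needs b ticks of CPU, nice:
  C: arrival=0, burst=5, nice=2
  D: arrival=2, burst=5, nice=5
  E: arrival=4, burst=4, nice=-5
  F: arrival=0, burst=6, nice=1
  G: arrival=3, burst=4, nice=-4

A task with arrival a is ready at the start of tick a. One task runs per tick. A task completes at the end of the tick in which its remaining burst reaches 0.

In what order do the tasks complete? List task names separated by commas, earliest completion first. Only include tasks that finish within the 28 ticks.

t=0: vr[C=0 F=0] → run C
t=1: vr[C=1024/655 F=0] → run F
t=2: vr[C=1024/655 D=256/205 F=256/205] → run D
t=3: vr[C=1024/655 D=59136/13735 F=256/205 G=256/205] → run F
t=4: vr[C=1024/655 D=59136/13735 E=256/205 F=512/205 G=256/205] → run E
t=5: vr[C=1024/655 D=59136/13735 E=1008896/639805 F=512/205 G=256/205] → run G
t=6: vr[C=1024/655 D=59136/13735 E=1008896/639805 F=512/205 G=20736/12505] → run C
t=7: vr[C=2048/655 D=59136/13735 E=1008896/639805 F=512/205 G=20736/12505] → run E
t=8: vr[C=2048/655 D=59136/13735 E=1218816/639805 F=512/205 G=20736/12505] → run G
t=9: vr[C=2048/655 D=59136/13735 E=1218816/639805 F=512/205 G=25856/12505] → run E
t=10: vr[C=2048/655 D=59136/13735 E=1428736/639805 F=512/205 G=25856/12505] → run G
t=11: vr[C=2048/655 D=59136/13735 E=1428736/639805 F=512/205 G=30976/12505] → run E
t=12: vr[C=2048/655 D=59136/13735 F=512/205 G=30976/12505] → run G
t=13: vr[C=2048/655 D=59136/13735 F=512/205] → run F
t=14: vr[C=2048/655 D=59136/13735 F=768/205] → run C
t=15: vr[C=3072/655 D=59136/13735 F=768/205] → run F
t=16: vr[C=3072/655 D=59136/13735 F=1024/205] → run D
t=17: vr[C=3072/655 D=20224/2747 F=1024/205] → run C
t=18: vr[C=4096/655 D=20224/2747 F=1024/205] → run F
t=19: vr[C=4096/655 D=20224/2747 F=256/41] → run F
t=20: vr[C=4096/655 D=20224/2747] → run C
t=21: vr[D=20224/2747] → run D
t=22: vr[D=143104/13735] → run D
t=23: vr[D=185088/13735] → run D
t=24: (idle)
t=25: (idle)
t=26: (idle)
t=27: (idle)

completion order = E, G, F, C, D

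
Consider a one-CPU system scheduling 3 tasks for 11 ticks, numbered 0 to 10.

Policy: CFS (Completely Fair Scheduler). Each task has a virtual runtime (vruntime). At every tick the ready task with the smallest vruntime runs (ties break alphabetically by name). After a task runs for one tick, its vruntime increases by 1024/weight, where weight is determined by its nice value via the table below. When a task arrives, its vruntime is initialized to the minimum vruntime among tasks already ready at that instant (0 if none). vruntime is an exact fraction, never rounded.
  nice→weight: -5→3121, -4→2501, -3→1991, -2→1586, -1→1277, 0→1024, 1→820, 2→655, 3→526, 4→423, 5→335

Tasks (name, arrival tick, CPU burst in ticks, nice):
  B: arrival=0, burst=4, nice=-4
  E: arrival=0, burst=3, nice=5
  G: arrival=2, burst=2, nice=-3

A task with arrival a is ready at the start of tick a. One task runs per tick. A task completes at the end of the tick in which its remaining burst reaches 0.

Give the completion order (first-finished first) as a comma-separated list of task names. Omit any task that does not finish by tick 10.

t=0: vr[B=0 E=0] → run B
t=1: vr[B=1024/2501 E=0] → run E
t=2: vr[B=1024/2501 E=1024/335 G=1024/2501] → run B
t=3: vr[B=2048/2501 E=1024/335 G=1024/2501] → run G
t=4: vr[B=2048/2501 E=1024/335 G=4599808/4979491] → run B
t=5: vr[B=3072/2501 E=1024/335 G=4599808/4979491] → run G
t=6: vr[B=3072/2501 E=1024/335] → run B
t=7: vr[E=1024/335] → run E
t=8: vr[E=2048/335] → run E
t=9: (idle)
t=10: (idle)

completion order = G, B, E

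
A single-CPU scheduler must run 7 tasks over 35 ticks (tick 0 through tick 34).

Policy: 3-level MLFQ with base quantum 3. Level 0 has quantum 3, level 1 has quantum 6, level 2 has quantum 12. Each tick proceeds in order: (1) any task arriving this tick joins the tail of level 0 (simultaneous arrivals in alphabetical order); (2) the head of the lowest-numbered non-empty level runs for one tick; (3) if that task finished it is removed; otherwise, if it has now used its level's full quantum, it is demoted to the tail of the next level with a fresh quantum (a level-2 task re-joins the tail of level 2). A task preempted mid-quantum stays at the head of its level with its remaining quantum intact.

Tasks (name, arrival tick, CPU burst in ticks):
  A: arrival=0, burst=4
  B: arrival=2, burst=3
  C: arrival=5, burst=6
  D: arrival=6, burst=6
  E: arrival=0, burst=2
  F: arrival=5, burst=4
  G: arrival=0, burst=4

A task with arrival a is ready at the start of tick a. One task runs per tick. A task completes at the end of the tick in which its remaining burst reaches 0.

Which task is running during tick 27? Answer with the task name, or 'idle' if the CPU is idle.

t=0: L0/L1/L2 = AEG/-/- → run A
t=1: L0/L1/L2 = AEG/-/- → run A
t=2: L0/L1/L2 = AEGB/-/- → run A
t=3: L0/L1/L2 = EGB/A/- → run E
t=4: L0/L1/L2 = EGB/A/- → run E
t=5: L0/L1/L2 = GBCF/A/- → run G
t=6: L0/L1/L2 = GBCFD/A/- → run G
t=7: L0/L1/L2 = GBCFD/A/- → run G
t=8: L0/L1/L2 = BCFD/AG/- → run B
t=9: L0/L1/L2 = BCFD/AG/- → run B
t=10: L0/L1/L2 = BCFD/AG/- → run B
t=11: L0/L1/L2 = CFD/AG/- → run C
t=12: L0/L1/L2 = CFD/AG/- → run C
t=13: L0/L1/L2 = CFD/AG/- → run C
t=14: L0/L1/L2 = FD/AGC/- → run F
t=15: L0/L1/L2 = FD/AGC/- → run F
t=16: L0/L1/L2 = FD/AGC/- → run F
t=17: L0/L1/L2 = D/AGCF/- → run D
t=18: L0/L1/L2 = D/AGCF/- → run D
t=19: L0/L1/L2 = D/AGCF/- → run D
t=20: L0/L1/L2 = -/AGCFD/- → run A
t=21: L0/L1/L2 = -/GCFD/- → run G
t=22: L0/L1/L2 = -/CFD/- → run C
t=23: L0/L1/L2 = -/CFD/- → run C
t=24: L0/L1/L2 = -/CFD/- → run C
t=25: L0/L1/L2 = -/FD/- → run F
t=26: L0/L1/L2 = -/D/- → run D
t=27: L0/L1/L2 = -/D/- → run D
t=28: L0/L1/L2 = -/D/- → run D
t=29: (idle)
t=30: (idle)
t=31: (idle)
t=32: (idle)
t=33: (idle)
t=34: (idle)

running at tick 27 = D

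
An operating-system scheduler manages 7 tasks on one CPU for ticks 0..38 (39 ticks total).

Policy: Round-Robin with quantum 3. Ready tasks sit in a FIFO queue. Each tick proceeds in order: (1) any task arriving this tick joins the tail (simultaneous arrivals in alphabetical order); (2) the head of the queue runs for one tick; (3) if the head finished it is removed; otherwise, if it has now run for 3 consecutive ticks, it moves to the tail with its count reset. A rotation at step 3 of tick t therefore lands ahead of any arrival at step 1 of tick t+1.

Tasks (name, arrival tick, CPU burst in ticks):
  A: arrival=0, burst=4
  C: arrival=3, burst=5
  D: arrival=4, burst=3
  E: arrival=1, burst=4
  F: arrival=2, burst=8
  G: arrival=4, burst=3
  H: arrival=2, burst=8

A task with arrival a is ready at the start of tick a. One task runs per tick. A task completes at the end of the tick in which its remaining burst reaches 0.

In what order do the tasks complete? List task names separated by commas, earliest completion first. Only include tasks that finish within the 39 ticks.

completion order = A, D, G, E, C, F, H

t=0: queue=[A] q_used=0 → run A
t=1: queue=[A,E] q_used=1 → run A
t=2: queue=[A,E,F,H] q_used=2 → run A
t=3: queue=[E,F,H,A,C] q_used=0 → run E
t=4: queue=[E,F,H,A,C,D,G] q_used=1 → run E
t=5: queue=[E,F,H,A,C,D,G] q_used=2 → run E
t=6: queue=[F,H,A,C,D,G,E] q_used=0 → run F
t=7: queue=[F,H,A,C,D,G,E] q_used=1 → run F
t=8: queue=[F,H,A,C,D,G,E] q_used=2 → run F
t=9: queue=[H,A,C,D,G,E,F] q_used=0 → run H
t=10: queue=[H,A,C,D,G,E,F] q_used=1 → run H
t=11: queue=[H,A,C,D,G,E,F] q_used=2 → run H
t=12: queue=[A,C,D,G,E,F,H] q_used=0 → run A
t=13: queue=[C,D,G,E,F,H] q_used=0 → run C
t=14: queue=[C,D,G,E,F,H] q_used=1 → run C
t=15: queue=[C,D,G,E,F,H] q_used=2 → run C
t=16: queue=[D,G,E,F,H,C] q_used=0 → run D
t=17: queue=[D,G,E,F,H,C] q_used=1 → run D
t=18: queue=[D,G,E,F,H,C] q_used=2 → run D
t=19: queue=[G,E,F,H,C] q_used=0 → run G
t=20: queue=[G,E,F,H,C] q_used=1 → run G
t=21: queue=[G,E,F,H,C] q_used=2 → run G
t=22: queue=[E,F,H,C] q_used=0 → run E
t=23: queue=[F,H,C] q_used=0 → run F
t=24: queue=[F,H,C] q_used=1 → run F
t=25: queue=[F,H,C] q_used=2 → run F
t=26: queue=[H,C,F] q_used=0 → run H
t=27: queue=[H,C,F] q_used=1 → run H
t=28: queue=[H,C,F] q_used=2 → run H
t=29: queue=[C,F,H] q_used=0 → run C
t=30: queue=[C,F,H] q_used=1 → run C
t=31: queue=[F,H] q_used=0 → run F
t=32: queue=[F,H] q_used=1 → run F
t=33: queue=[H] q_used=0 → run H
t=34: queue=[H] q_used=1 → run H
t=35: (idle)
t=36: (idle)
t=37: (idle)
t=38: (idle)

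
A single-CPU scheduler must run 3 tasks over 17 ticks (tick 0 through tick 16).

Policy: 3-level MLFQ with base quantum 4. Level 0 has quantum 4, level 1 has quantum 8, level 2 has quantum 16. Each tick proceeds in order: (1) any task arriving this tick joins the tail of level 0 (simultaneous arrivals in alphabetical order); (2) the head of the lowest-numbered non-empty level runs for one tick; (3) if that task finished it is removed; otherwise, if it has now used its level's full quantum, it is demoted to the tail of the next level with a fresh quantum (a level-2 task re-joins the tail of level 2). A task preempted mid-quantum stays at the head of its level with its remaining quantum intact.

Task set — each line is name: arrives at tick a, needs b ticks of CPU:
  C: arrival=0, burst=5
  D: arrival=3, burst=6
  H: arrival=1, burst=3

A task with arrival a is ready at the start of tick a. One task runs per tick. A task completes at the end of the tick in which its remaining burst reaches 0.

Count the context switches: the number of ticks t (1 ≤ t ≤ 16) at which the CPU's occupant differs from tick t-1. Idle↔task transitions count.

context switches = 5

t=0: L0/L1/L2 = C/-/- → run C
t=1: L0/L1/L2 = CH/-/- → run C
t=2: L0/L1/L2 = CH/-/- → run C
t=3: L0/L1/L2 = CHD/-/- → run C
t=4: L0/L1/L2 = HD/C/- → run H
t=5: L0/L1/L2 = HD/C/- → run H
t=6: L0/L1/L2 = HD/C/- → run H
t=7: L0/L1/L2 = D/C/- → run D
t=8: L0/L1/L2 = D/C/- → run D
t=9: L0/L1/L2 = D/C/- → run D
t=10: L0/L1/L2 = D/C/- → run D
t=11: L0/L1/L2 = -/CD/- → run C
t=12: L0/L1/L2 = -/D/- → run D
t=13: L0/L1/L2 = -/D/- → run D
t=14: (idle)
t=15: (idle)
t=16: (idle)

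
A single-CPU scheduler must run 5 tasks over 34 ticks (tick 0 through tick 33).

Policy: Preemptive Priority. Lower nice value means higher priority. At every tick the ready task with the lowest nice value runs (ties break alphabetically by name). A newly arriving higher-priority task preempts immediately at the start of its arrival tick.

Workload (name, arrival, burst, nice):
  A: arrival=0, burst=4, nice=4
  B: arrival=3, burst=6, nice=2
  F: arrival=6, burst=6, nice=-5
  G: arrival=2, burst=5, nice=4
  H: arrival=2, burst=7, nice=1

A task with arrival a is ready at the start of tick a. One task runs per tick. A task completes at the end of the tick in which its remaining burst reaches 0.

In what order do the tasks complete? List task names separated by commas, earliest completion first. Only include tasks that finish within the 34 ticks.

completion order = F, H, B, A, G

t=0: ready={A} → run A
t=1: ready={A} → run A
t=2: ready={A,G,H} → run H
t=3: ready={A,B,G,H} → run H
t=4: ready={A,B,G,H} → run H
t=5: ready={A,B,G,H} → run H
t=6: ready={A,B,F,G,H} → run F
t=7: ready={A,B,F,G,H} → run F
t=8: ready={A,B,F,G,H} → run F
t=9: ready={A,B,F,G,H} → run F
t=10: ready={A,B,F,G,H} → run F
t=11: ready={A,B,F,G,H} → run F
t=12: ready={A,B,G,H} → run H
t=13: ready={A,B,G,H} → run H
t=14: ready={A,B,G,H} → run H
t=15: ready={A,B,G} → run B
t=16: ready={A,B,G} → run B
t=17: ready={A,B,G} → run B
t=18: ready={A,B,G} → run B
t=19: ready={A,B,G} → run B
t=20: ready={A,B,G} → run B
t=21: ready={A,G} → run A
t=22: ready={A,G} → run A
t=23: ready={G} → run G
t=24: ready={G} → run G
t=25: ready={G} → run G
t=26: ready={G} → run G
t=27: ready={G} → run G
t=28: (idle)
t=29: (idle)
t=30: (idle)
t=31: (idle)
t=32: (idle)
t=33: (idle)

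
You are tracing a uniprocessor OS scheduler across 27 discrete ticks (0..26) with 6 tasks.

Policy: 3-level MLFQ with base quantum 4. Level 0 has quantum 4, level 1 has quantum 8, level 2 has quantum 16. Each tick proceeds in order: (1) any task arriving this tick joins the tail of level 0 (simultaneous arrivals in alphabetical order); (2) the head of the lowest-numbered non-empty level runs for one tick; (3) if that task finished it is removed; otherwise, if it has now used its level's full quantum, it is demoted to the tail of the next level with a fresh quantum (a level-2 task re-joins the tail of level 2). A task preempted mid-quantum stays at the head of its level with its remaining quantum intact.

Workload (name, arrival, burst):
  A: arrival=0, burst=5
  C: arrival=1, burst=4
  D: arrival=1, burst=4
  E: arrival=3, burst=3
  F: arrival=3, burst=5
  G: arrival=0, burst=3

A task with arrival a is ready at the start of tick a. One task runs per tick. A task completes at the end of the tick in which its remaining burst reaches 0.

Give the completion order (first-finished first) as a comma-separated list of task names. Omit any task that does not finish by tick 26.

t=0: L0/L1/L2 = AG/-/- → run A
t=1: L0/L1/L2 = AGCD/-/- → run A
t=2: L0/L1/L2 = AGCD/-/- → run A
t=3: L0/L1/L2 = AGCDEF/-/- → run A
t=4: L0/L1/L2 = GCDEF/A/- → run G
t=5: L0/L1/L2 = GCDEF/A/- → run G
t=6: L0/L1/L2 = GCDEF/A/- → run G
t=7: L0/L1/L2 = CDEF/A/- → run C
t=8: L0/L1/L2 = CDEF/A/- → run C
t=9: L0/L1/L2 = CDEF/A/- → run C
t=10: L0/L1/L2 = CDEF/A/- → run C
t=11: L0/L1/L2 = DEF/A/- → run D
t=12: L0/L1/L2 = DEF/A/- → run D
t=13: L0/L1/L2 = DEF/A/- → run D
t=14: L0/L1/L2 = DEF/A/- → run D
t=15: L0/L1/L2 = EF/A/- → run E
t=16: L0/L1/L2 = EF/A/- → run E
t=17: L0/L1/L2 = EF/A/- → run E
t=18: L0/L1/L2 = F/A/- → run F
t=19: L0/L1/L2 = F/A/- → run F
t=20: L0/L1/L2 = F/A/- → run F
t=21: L0/L1/L2 = F/A/- → run F
t=22: L0/L1/L2 = -/AF/- → run A
t=23: L0/L1/L2 = -/F/- → run F
t=24: (idle)
t=25: (idle)
t=26: (idle)

completion order = G, C, D, E, A, F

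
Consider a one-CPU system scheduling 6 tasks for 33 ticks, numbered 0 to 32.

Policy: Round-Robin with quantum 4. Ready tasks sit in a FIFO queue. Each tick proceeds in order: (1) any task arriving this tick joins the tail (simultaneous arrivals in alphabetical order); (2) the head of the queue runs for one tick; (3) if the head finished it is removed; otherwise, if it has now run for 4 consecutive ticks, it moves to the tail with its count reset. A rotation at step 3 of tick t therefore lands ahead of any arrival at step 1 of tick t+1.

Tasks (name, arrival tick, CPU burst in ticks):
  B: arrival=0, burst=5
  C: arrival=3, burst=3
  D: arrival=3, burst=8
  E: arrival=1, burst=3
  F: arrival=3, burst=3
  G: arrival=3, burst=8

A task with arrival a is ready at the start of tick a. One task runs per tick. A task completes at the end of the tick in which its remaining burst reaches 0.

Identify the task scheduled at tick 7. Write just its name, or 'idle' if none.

t=0: queue=[B] q_used=0 → run B
t=1: queue=[B,E] q_used=1 → run B
t=2: queue=[B,E] q_used=2 → run B
t=3: queue=[B,E,C,D,F,G] q_used=3 → run B
t=4: queue=[E,C,D,F,G,B] q_used=0 → run E
t=5: queue=[E,C,D,F,G,B] q_used=1 → run E
t=6: queue=[E,C,D,F,G,B] q_used=2 → run E
t=7: queue=[C,D,F,G,B] q_used=0 → run C
t=8: queue=[C,D,F,G,B] q_used=1 → run C
t=9: queue=[C,D,F,G,B] q_used=2 → run C
t=10: queue=[D,F,G,B] q_used=0 → run D
t=11: queue=[D,F,G,B] q_used=1 → run D
t=12: queue=[D,F,G,B] q_used=2 → run D
t=13: queue=[D,F,G,B] q_used=3 → run D
t=14: queue=[F,G,B,D] q_used=0 → run F
t=15: queue=[F,G,B,D] q_used=1 → run F
t=16: queue=[F,G,B,D] q_used=2 → run F
t=17: queue=[G,B,D] q_used=0 → run G
t=18: queue=[G,B,D] q_used=1 → run G
t=19: queue=[G,B,D] q_used=2 → run G
t=20: queue=[G,B,D] q_used=3 → run G
t=21: queue=[B,D,G] q_used=0 → run B
t=22: queue=[D,G] q_used=0 → run D
t=23: queue=[D,G] q_used=1 → run D
t=24: queue=[D,G] q_used=2 → run D
t=25: queue=[D,G] q_used=3 → run D
t=26: queue=[G] q_used=0 → run G
t=27: queue=[G] q_used=1 → run G
t=28: queue=[G] q_used=2 → run G
t=29: queue=[G] q_used=3 → run G
t=30: (idle)
t=31: (idle)
t=32: (idle)

running at tick 7 = C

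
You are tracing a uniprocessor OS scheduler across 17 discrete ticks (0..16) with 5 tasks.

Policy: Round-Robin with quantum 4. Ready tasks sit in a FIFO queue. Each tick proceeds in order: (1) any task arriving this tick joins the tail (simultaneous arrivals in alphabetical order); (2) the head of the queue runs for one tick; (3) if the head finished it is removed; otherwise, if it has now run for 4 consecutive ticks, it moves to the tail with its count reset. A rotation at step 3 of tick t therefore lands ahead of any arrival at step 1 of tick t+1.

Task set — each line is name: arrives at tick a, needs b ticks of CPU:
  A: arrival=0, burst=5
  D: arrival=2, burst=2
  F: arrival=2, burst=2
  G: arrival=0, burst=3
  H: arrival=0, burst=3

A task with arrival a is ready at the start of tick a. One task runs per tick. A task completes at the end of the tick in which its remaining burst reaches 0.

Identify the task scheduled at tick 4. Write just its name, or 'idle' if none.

running at tick 4 = G

t=0: queue=[A,G,H] q_used=0 → run A
t=1: queue=[A,G,H] q_used=1 → run A
t=2: queue=[A,G,H,D,F] q_used=2 → run A
t=3: queue=[A,G,H,D,F] q_used=3 → run A
t=4: queue=[G,H,D,F,A] q_used=0 → run G
t=5: queue=[G,H,D,F,A] q_used=1 → run G
t=6: queue=[G,H,D,F,A] q_used=2 → run G
t=7: queue=[H,D,F,A] q_used=0 → run H
t=8: queue=[H,D,F,A] q_used=1 → run H
t=9: queue=[H,D,F,A] q_used=2 → run H
t=10: queue=[D,F,A] q_used=0 → run D
t=11: queue=[D,F,A] q_used=1 → run D
t=12: queue=[F,A] q_used=0 → run F
t=13: queue=[F,A] q_used=1 → run F
t=14: queue=[A] q_used=0 → run A
t=15: (idle)
t=16: (idle)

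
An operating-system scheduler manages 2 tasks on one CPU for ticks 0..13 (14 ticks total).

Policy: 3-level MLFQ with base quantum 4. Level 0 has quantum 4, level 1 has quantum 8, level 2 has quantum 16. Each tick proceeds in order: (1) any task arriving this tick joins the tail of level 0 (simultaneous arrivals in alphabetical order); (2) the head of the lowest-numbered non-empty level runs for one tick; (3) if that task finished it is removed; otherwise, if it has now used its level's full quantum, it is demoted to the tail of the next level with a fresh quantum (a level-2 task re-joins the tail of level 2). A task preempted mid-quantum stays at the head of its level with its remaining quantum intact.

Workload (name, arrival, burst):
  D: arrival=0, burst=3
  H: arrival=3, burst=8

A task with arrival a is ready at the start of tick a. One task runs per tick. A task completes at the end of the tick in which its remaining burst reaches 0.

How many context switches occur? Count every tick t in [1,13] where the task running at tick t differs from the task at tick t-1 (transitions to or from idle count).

context switches = 2

t=0: L0/L1/L2 = D/-/- → run D
t=1: L0/L1/L2 = D/-/- → run D
t=2: L0/L1/L2 = D/-/- → run D
t=3: L0/L1/L2 = H/-/- → run H
t=4: L0/L1/L2 = H/-/- → run H
t=5: L0/L1/L2 = H/-/- → run H
t=6: L0/L1/L2 = H/-/- → run H
t=7: L0/L1/L2 = -/H/- → run H
t=8: L0/L1/L2 = -/H/- → run H
t=9: L0/L1/L2 = -/H/- → run H
t=10: L0/L1/L2 = -/H/- → run H
t=11: (idle)
t=12: (idle)
t=13: (idle)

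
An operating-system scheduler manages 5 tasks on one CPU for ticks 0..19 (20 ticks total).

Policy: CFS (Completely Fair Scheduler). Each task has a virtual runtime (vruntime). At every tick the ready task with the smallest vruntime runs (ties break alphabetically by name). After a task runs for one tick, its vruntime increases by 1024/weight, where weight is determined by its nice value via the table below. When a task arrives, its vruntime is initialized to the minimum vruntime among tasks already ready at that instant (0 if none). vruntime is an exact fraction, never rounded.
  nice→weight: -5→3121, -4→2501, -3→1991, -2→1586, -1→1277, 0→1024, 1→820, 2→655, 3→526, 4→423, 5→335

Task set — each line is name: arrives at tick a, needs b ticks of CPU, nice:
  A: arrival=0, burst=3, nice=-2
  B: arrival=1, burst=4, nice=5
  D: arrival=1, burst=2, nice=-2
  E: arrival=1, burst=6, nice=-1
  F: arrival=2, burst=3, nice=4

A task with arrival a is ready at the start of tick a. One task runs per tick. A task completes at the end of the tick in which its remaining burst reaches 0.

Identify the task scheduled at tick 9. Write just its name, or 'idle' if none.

t=0: vr[A=0] → run A
t=1: vr[A=512/793 B=512/793 D=512/793 E=512/793] → run A
t=2: vr[A=1024/793 B=512/793 D=512/793 E=512/793 F=512/793] → run B
t=3: vr[A=1024/793 B=983552/265655 D=512/793 E=512/793 F=512/793] → run D
t=4: vr[A=1024/793 B=983552/265655 D=1024/793 E=512/793 F=512/793] → run E
t=5: vr[A=1024/793 B=983552/265655 D=1024/793 E=1465856/1012661 F=512/793] → run F
t=6: vr[A=1024/793 B=983552/265655 D=1024/793 E=1465856/1012661 F=1028608/335439] → run A
t=7: vr[B=983552/265655 D=1024/793 E=1465856/1012661 F=1028608/335439] → run D
t=8: vr[B=983552/265655 E=1465856/1012661 F=1028608/335439] → run E
t=9: vr[B=983552/265655 E=2277888/1012661 F=1028608/335439] → run E
t=10: vr[B=983552/265655 E=3089920/1012661 F=1028608/335439] → run E
t=11: vr[B=983552/265655 E=3901952/1012661 F=1028608/335439] → run F
t=12: vr[B=983552/265655 E=3901952/1012661 F=1840640/335439] → run B
t=13: vr[B=1795584/265655 E=3901952/1012661 F=1840640/335439] → run E
t=14: vr[B=1795584/265655 E=4713984/1012661 F=1840640/335439] → run E
t=15: vr[B=1795584/265655 F=1840640/335439] → run F
t=16: vr[B=1795584/265655] → run B
t=17: vr[B=2607616/265655] → run B
t=18: (idle)
t=19: (idle)

running at tick 9 = E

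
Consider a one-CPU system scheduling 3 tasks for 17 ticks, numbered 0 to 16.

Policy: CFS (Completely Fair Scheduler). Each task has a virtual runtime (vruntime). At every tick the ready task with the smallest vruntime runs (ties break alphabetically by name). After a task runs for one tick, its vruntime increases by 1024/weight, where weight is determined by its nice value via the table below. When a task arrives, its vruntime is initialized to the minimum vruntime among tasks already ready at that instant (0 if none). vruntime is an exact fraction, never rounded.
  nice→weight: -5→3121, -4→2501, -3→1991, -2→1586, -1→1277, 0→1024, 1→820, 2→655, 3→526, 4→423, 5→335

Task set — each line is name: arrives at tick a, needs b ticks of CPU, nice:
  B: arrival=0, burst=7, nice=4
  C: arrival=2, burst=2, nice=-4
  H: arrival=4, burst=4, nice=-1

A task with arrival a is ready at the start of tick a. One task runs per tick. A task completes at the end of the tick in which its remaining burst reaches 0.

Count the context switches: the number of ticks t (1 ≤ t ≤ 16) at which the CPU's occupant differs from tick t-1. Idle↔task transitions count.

t=0: vr[B=0] → run B
t=1: vr[B=1024/423] → run B
t=2: vr[B=2048/423 C=2048/423] → run B
t=3: vr[B=1024/141 C=2048/423] → run C
t=4: vr[B=1024/141 C=5555200/1057923 H=5555200/1057923] → run C
t=5: vr[B=1024/141 H=5555200/1057923] → run H
t=6: vr[B=1024/141 H=8177303552/1350967671] → run H
t=7: vr[B=1024/141 H=9260616704/1350967671] → run H
t=8: vr[B=1024/141 H=10343929856/1350967671] → run B
t=9: vr[B=4096/423 H=10343929856/1350967671] → run H
t=10: vr[B=4096/423] → run B
t=11: vr[B=5120/423] → run B
t=12: vr[B=2048/141] → run B
t=13: (idle)
t=14: (idle)
t=15: (idle)
t=16: (idle)

context switches = 6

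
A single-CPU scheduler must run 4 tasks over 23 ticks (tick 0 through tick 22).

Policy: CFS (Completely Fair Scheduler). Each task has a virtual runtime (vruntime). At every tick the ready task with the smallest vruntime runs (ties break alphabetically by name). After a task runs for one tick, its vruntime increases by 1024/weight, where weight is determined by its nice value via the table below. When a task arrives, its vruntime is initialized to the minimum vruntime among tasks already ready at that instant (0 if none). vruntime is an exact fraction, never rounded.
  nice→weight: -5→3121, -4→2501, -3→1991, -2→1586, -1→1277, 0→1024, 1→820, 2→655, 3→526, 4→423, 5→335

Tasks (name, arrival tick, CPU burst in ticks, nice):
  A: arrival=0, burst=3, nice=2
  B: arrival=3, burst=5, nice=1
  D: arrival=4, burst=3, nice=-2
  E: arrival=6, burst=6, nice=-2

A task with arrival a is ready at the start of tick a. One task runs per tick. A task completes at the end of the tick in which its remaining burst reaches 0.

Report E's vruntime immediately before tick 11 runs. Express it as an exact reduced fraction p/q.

t=0: vr[A=0] → run A
t=1: vr[A=1024/655] → run A
t=2: vr[A=2048/655] → run A
t=3: vr[B=0] → run B
t=4: vr[B=256/205 D=256/205] → run B
t=5: vr[B=512/205 D=256/205] → run D
t=6: vr[B=512/205 D=307968/162565 E=307968/162565] → run D
t=7: vr[B=512/205 D=412928/162565 E=307968/162565] → run E
t=8: vr[B=512/205 D=412928/162565 E=412928/162565] → run B
t=9: vr[B=768/205 D=412928/162565 E=412928/162565] → run D
t=10: vr[B=768/205 E=412928/162565] → run E
t=11: vr[B=768/205 E=517888/162565] → run E
t=12: vr[B=768/205 E=622848/162565] → run B
t=13: vr[B=1024/205 E=622848/162565] → run E
t=14: vr[B=1024/205 E=727808/162565] → run E
t=15: vr[B=1024/205 E=832768/162565] → run B
t=16: vr[E=832768/162565] → run E
t=17: (idle)
t=18: (idle)
t=19: (idle)
t=20: (idle)
t=21: (idle)
t=22: (idle)

vruntime(E, start of tick 11) = 517888/162565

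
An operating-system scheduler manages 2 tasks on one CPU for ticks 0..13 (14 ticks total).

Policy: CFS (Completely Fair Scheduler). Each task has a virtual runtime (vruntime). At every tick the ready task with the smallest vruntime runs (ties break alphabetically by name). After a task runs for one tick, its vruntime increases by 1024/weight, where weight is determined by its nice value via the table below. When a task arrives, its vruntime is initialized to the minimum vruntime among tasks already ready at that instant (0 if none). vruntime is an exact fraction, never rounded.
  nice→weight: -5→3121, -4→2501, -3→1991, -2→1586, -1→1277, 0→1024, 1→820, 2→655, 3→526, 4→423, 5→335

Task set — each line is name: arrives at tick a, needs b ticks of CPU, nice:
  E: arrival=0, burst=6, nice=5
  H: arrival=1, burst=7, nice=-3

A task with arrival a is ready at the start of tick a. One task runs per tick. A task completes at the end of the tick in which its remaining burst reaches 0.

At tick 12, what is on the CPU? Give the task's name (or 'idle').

t=0: vr[E=0] → run E
t=1: vr[E=1024/335 H=1024/335] → run E
t=2: vr[E=2048/335 H=1024/335] → run H
t=3: vr[E=2048/335 H=2381824/666985] → run H
t=4: vr[E=2048/335 H=2724864/666985] → run H
t=5: vr[E=2048/335 H=3067904/666985] → run H
t=6: vr[E=2048/335 H=3410944/666985] → run H
t=7: vr[E=2048/335 H=3753984/666985] → run H
t=8: vr[E=2048/335 H=4097024/666985] → run E
t=9: vr[E=3072/335 H=4097024/666985] → run H
t=10: vr[E=3072/335] → run E
t=11: vr[E=4096/335] → run E
t=12: vr[E=1024/67] → run E
t=13: (idle)

running at tick 12 = E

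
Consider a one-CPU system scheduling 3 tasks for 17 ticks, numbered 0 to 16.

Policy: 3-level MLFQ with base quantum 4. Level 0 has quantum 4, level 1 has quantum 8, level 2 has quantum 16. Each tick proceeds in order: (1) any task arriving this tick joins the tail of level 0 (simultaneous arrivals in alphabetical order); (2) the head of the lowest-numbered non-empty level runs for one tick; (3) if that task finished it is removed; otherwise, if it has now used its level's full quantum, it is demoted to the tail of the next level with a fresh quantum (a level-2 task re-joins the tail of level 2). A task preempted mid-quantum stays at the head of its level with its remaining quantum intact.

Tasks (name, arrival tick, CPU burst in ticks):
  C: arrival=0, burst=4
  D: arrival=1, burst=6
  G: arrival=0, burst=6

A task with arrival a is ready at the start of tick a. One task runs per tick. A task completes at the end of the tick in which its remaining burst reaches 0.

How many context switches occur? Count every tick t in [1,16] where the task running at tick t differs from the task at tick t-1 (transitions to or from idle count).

context switches = 5

t=0: L0/L1/L2 = CG/-/- → run C
t=1: L0/L1/L2 = CGD/-/- → run C
t=2: L0/L1/L2 = CGD/-/- → run C
t=3: L0/L1/L2 = CGD/-/- → run C
t=4: L0/L1/L2 = GD/-/- → run G
t=5: L0/L1/L2 = GD/-/- → run G
t=6: L0/L1/L2 = GD/-/- → run G
t=7: L0/L1/L2 = GD/-/- → run G
t=8: L0/L1/L2 = D/G/- → run D
t=9: L0/L1/L2 = D/G/- → run D
t=10: L0/L1/L2 = D/G/- → run D
t=11: L0/L1/L2 = D/G/- → run D
t=12: L0/L1/L2 = -/GD/- → run G
t=13: L0/L1/L2 = -/GD/- → run G
t=14: L0/L1/L2 = -/D/- → run D
t=15: L0/L1/L2 = -/D/- → run D
t=16: (idle)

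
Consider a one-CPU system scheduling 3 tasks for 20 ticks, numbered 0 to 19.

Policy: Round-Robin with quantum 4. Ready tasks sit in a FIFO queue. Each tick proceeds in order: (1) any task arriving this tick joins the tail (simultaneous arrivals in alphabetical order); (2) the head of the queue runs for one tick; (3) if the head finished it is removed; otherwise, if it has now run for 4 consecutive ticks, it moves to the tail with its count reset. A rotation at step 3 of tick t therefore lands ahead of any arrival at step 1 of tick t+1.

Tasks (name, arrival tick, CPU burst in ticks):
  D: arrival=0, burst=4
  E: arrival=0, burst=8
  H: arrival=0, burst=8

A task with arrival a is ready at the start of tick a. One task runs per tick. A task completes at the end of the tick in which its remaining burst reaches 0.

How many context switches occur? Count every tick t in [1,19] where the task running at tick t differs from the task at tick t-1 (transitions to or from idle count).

t=0: queue=[D,E,H] q_used=0 → run D
t=1: queue=[D,E,H] q_used=1 → run D
t=2: queue=[D,E,H] q_used=2 → run D
t=3: queue=[D,E,H] q_used=3 → run D
t=4: queue=[E,H] q_used=0 → run E
t=5: queue=[E,H] q_used=1 → run E
t=6: queue=[E,H] q_used=2 → run E
t=7: queue=[E,H] q_used=3 → run E
t=8: queue=[H,E] q_used=0 → run H
t=9: queue=[H,E] q_used=1 → run H
t=10: queue=[H,E] q_used=2 → run H
t=11: queue=[H,E] q_used=3 → run H
t=12: queue=[E,H] q_used=0 → run E
t=13: queue=[E,H] q_used=1 → run E
t=14: queue=[E,H] q_used=2 → run E
t=15: queue=[E,H] q_used=3 → run E
t=16: queue=[H] q_used=0 → run H
t=17: queue=[H] q_used=1 → run H
t=18: queue=[H] q_used=2 → run H
t=19: queue=[H] q_used=3 → run H

context switches = 4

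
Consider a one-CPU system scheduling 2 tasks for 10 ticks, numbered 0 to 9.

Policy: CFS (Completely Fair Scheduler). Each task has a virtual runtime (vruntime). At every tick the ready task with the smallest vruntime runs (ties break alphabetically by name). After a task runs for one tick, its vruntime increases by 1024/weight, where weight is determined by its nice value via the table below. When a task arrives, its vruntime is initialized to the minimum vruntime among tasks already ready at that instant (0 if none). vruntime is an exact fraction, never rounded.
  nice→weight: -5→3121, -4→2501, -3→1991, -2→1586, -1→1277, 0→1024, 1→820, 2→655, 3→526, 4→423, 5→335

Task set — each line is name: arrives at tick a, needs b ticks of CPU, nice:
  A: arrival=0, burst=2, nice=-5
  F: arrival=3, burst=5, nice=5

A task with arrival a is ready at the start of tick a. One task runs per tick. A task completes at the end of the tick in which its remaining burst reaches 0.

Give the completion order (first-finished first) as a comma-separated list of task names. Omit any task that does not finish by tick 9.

t=0: vr[A=0] → run A
t=1: vr[A=1024/3121] → run A
t=2: (idle)
t=3: vr[F=0] → run F
t=4: vr[F=1024/335] → run F
t=5: vr[F=2048/335] → run F
t=6: vr[F=3072/335] → run F
t=7: vr[F=4096/335] → run F
t=8: (idle)
t=9: (idle)

completion order = A, F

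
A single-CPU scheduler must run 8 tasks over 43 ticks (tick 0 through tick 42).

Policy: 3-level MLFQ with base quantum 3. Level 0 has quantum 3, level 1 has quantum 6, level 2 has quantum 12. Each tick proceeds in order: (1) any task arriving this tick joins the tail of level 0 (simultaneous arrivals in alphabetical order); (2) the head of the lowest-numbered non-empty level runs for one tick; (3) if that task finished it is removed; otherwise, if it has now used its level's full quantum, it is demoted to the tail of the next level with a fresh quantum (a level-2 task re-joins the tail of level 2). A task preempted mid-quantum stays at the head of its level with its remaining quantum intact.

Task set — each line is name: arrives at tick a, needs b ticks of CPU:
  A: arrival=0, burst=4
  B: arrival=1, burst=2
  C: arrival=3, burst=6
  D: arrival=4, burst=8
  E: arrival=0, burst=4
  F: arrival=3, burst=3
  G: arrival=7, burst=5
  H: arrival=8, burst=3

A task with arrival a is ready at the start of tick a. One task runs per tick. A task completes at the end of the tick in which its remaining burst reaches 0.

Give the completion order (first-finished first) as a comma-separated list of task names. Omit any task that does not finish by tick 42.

t=0: L0/L1/L2 = AE/-/- → run A
t=1: L0/L1/L2 = AEB/-/- → run A
t=2: L0/L1/L2 = AEB/-/- → run A
t=3: L0/L1/L2 = EBCF/A/- → run E
t=4: L0/L1/L2 = EBCFD/A/- → run E
t=5: L0/L1/L2 = EBCFD/A/- → run E
t=6: L0/L1/L2 = BCFD/AE/- → run B
t=7: L0/L1/L2 = BCFDG/AE/- → run B
t=8: L0/L1/L2 = CFDGH/AE/- → run C
t=9: L0/L1/L2 = CFDGH/AE/- → run C
t=10: L0/L1/L2 = CFDGH/AE/- → run C
t=11: L0/L1/L2 = FDGH/AEC/- → run F
t=12: L0/L1/L2 = FDGH/AEC/- → run F
t=13: L0/L1/L2 = FDGH/AEC/- → run F
t=14: L0/L1/L2 = DGH/AEC/- → run D
t=15: L0/L1/L2 = DGH/AEC/- → run D
t=16: L0/L1/L2 = DGH/AEC/- → run D
t=17: L0/L1/L2 = GH/AECD/- → run G
t=18: L0/L1/L2 = GH/AECD/- → run G
t=19: L0/L1/L2 = GH/AECD/- → run G
t=20: L0/L1/L2 = H/AECDG/- → run H
t=21: L0/L1/L2 = H/AECDG/- → run H
t=22: L0/L1/L2 = H/AECDG/- → run H
t=23: L0/L1/L2 = -/AECDG/- → run A
t=24: L0/L1/L2 = -/ECDG/- → run E
t=25: L0/L1/L2 = -/CDG/- → run C
t=26: L0/L1/L2 = -/CDG/- → run C
t=27: L0/L1/L2 = -/CDG/- → run C
t=28: L0/L1/L2 = -/DG/- → run D
t=29: L0/L1/L2 = -/DG/- → run D
t=30: L0/L1/L2 = -/DG/- → run D
t=31: L0/L1/L2 = -/DG/- → run D
t=32: L0/L1/L2 = -/DG/- → run D
t=33: L0/L1/L2 = -/G/- → run G
t=34: L0/L1/L2 = -/G/- → run G
t=35: (idle)
t=36: (idle)
t=37: (idle)
t=38: (idle)
t=39: (idle)
t=40: (idle)
t=41: (idle)
t=42: (idle)

completion order = B, F, H, A, E, C, D, G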